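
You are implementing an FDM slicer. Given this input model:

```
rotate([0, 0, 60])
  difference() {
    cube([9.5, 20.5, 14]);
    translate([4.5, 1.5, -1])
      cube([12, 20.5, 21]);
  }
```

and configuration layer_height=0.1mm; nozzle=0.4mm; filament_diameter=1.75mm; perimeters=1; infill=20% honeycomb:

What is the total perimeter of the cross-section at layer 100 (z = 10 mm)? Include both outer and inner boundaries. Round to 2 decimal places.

At z = 10 mm: the 9.5×20.5 cube contributes its full rectangle (perimeter 60.00 mm); the 12×20.5 cube at (4.5, 1.5) contributes its full rectangle (perimeter 65.00 mm); Taking the first minus the rest: starting from the 9.5×20.5 cube, the 12×20.5 cube at (4.5, 1.5) partially overlaps it — only the 95.00 mm² overlap (of its 246.00 mm²) is removed, clipping the outline — boundary = 60.00 mm; (rotated 60° about Z; rotation is an isometry so areas/perimeters/island counts are preserved). Overall, the cross-section is a single solid region. Total boundary length (outer) = 60.00 mm.

60.00 mm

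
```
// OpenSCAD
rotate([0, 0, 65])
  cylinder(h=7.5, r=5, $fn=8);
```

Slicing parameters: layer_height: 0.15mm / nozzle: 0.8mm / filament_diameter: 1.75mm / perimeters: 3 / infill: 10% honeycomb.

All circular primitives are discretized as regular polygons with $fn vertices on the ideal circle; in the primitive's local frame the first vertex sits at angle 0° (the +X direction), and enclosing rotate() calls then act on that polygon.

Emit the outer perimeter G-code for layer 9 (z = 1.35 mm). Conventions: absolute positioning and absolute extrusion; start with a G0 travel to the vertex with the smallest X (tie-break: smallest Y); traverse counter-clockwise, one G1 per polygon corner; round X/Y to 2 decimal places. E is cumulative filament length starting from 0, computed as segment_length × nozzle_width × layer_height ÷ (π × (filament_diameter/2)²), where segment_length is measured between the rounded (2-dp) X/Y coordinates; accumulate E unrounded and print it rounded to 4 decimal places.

At z = 1.35 mm: the cylinder: section is a regular 8-gon, circumradius r=5; (rotated 65° about Z; rotation is an isometry so areas/perimeters/island counts are preserved). The outline is a single polygon with 8 vertices. Extrusion per mm of travel: 0.8 × 0.15 / (π × 0.875²) = 0.049890. Accumulating E over each segment gives final E = 1.5272.

G0 X-4.70 Y-1.71 Z1.35
G1 X-2.11 Y-4.53 E0.1910
G1 X1.71 Y-4.70 E0.3818
G1 X4.53 Y-2.11 E0.5728
G1 X4.70 Y1.71 E0.7636
G1 X2.11 Y4.53 E0.9546
G1 X-1.71 Y4.70 E1.1454
G1 X-4.53 Y2.11 E1.3364
G1 X-4.70 Y-1.71 E1.5272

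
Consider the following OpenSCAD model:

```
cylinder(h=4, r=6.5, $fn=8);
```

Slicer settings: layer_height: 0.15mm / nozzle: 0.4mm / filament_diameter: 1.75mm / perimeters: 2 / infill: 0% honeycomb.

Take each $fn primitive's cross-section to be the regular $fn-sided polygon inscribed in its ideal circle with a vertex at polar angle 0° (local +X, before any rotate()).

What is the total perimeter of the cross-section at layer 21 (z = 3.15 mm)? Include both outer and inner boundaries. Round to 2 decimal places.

39.80 mm

At z = 3.15 mm: the cylinder: section is a regular 8-gon, circumradius r=6.5 (perimeter = 2·8·6.500·sin(180°/8) = 39.80 mm). Overall, the cross-section is a single solid region. Total boundary length (outer) = 39.80 mm.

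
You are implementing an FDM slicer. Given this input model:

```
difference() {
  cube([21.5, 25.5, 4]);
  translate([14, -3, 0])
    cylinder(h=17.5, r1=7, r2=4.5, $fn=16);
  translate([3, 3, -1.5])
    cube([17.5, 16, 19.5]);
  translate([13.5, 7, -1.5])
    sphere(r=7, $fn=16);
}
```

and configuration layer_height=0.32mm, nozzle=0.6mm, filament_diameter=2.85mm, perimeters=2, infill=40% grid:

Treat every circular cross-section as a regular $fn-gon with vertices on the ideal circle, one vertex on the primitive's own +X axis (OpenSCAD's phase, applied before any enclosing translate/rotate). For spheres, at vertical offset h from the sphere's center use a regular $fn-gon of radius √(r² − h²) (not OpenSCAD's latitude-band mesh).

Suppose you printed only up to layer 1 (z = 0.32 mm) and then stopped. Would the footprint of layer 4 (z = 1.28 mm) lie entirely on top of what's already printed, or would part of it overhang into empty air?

Compare the two slices. At z = 0.32: the cube is present — its section is the full 21.5×25.5 rectangle (area 548.25 mm²); the cone at (14, -3) (r1=7→r2=4.5) has section circumradius 6.954 here — a regular 16-gon (area = (16/2)·6.954²·sin(360°/16) = 148.06 mm²); the cube at (3, 3) is present — its section is the full 17.5×16 rectangle (area 280.00 mm²); the r=7 sphere at (13.5, 7) slices to a regular 16-gon of circumradius 6.759 (√(r²−h²) with h=1.82 from center) (area = (16/2)·6.759²·sin(360°/16) = 139.87 mm²); Subtracting the remaining from the first: starting from the 21.5×25.5 cube (548.25 mm²), the cone at (14, -3) partially overlaps it — only the 34.15 mm² overlap (of its 148.06 mm²) is removed, clipping the outline; the 17.5×16 cube at (3, 3) partially overlaps it — only the 276.06 mm² overlap (of its 280.00 mm²) is removed, clipping the outline; the r=7 sphere at (13.5, 7) partially overlaps it — only the 1.93 mm² overlap (of its 139.87 mm²) is removed, clipping the outline — area = 236.12 mm². At z = 1.28: the cube (footprint 21.5×25.5) is included at this height (area 548.25 mm²); the cone at (14, -3) (r1=7→r2=4.5) has section circumradius 6.817 here — a regular 16-gon (area = (16/2)·6.817²·sin(360°/16) = 142.28 mm²); the cube at (3, 3) is present — its section is the full 17.5×16 rectangle (area 280.00 mm²); the r=7 sphere at (13.5, 7) contributes a regular 16-gon of circumradius √(7²−2.78²) = 6.424 (area = (16/2)·6.424²·sin(360°/16) = 126.35 mm²); Subtracting the remaining from the first: starting from the 21.5×25.5 cube (548.25 mm²), the cone at (14, -3) partially overlaps it — only the 32.10 mm² overlap (of its 142.28 mm²) is removed, clipping the outline; the 17.5×16 cube at (3, 3) partially overlaps it — only the 276.96 mm² overlap (of its 280.00 mm²) is removed, clipping the outline; the r=7 sphere at (13.5, 7) partially overlaps it — only the 1.61 mm² overlap (of its 126.35 mm²) is removed, clipping the outline — area = 237.59 mm². Checking containment: at z = 1.28 the cross-section extends beyond the z = 0.32 cross-section by about 1.47 mm².

part overhangs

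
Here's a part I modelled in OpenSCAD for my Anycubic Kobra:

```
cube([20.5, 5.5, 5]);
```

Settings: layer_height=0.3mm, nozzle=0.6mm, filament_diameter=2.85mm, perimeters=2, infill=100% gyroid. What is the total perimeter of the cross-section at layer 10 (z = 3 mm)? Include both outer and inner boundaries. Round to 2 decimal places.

At z = 3 mm: the cube (footprint 20.5×5.5) is included at this height (perimeter 52.00 mm). Overall, the cross-section is a single solid region. Total boundary length (outer) = 52.00 mm.

52.00 mm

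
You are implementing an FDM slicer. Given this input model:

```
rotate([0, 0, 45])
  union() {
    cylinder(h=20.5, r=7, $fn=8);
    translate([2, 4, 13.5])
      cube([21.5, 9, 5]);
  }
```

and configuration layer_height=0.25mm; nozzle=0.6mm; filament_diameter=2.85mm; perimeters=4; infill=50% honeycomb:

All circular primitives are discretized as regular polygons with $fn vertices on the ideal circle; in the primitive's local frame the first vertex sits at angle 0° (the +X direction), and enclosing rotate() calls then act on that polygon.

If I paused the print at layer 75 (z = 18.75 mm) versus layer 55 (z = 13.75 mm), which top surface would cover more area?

Layer 75 (z = 18.75): the cylinder: section is a regular 8-gon, circumradius r=7 (area = (8/2)·7.000²·sin(360°/8) = 138.59 mm²); the cube at (2, 4) does not reach this height (z outside [13.5, 18.5]); Combining (union): only the r=7 cylinder is present, so the union is just that shape — area = 138.59 mm²; (whole slice rotated 45° about Z — lengths, areas and connectivity unchanged). So its area = 138.59 mm². Layer 55 (z = 13.75): the cylinder: section is a regular 8-gon, circumradius r=7 (area = (8/2)·7.000²·sin(360°/8) = 138.59 mm²); the cube at (2, 4) (footprint 21.5×9) is included at this height (area 193.50 mm²); Merging all regions: the regions partially overlap — summed areas 332.09 mm² minus the doubly-counted overlap 4.79 mm² gives 327.30 mm² — area = 327.30 mm²; (whole slice rotated 45° about Z — lengths, areas and connectivity unchanged). So its area = 327.30 mm². Layer 55 is larger (327.30 vs 138.59 mm²).

layer 55 (z = 13.75 mm)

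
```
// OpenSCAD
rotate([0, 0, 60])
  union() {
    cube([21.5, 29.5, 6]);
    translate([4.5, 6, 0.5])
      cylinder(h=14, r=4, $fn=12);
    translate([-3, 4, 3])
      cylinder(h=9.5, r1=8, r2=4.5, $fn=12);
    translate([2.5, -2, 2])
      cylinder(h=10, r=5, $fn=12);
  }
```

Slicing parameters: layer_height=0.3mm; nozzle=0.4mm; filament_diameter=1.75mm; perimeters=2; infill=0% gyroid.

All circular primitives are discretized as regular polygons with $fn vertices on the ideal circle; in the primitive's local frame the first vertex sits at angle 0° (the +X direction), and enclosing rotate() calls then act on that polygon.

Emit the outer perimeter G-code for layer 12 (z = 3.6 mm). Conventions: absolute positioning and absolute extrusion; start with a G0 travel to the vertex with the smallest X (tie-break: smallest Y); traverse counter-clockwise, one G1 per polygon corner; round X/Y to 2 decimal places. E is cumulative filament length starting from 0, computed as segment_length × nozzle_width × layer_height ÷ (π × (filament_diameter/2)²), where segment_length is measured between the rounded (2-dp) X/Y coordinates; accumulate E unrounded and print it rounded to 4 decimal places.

G0 X-25.55 Y14.75 Z3.60
G1 X-9.50 Y5.49 E0.9245
G1 X-11.70 Y3.29 E1.0797
G1 X-12.74 Y-0.60 E1.2806
G1 X-11.70 Y-4.49 E1.4815
G1 X-8.85 Y-7.33 E1.6822
G1 X-4.96 Y-8.38 E1.8832
G1 X-1.07 Y-7.33 E2.0842
G1 X1.77 Y-4.49 E2.2846
G1 X2.02 Y-3.58 E2.3317
G1 X2.98 Y-3.83 E2.3812
G1 X5.48 Y-3.17 E2.5102
G1 X7.31 Y-1.33 E2.6396
G1 X7.98 Y1.17 E2.7688
G1 X7.31 Y3.67 E2.8979
G1 X5.48 Y5.50 E3.0270
G1 X3.48 Y6.03 E3.1302
G1 X10.75 Y18.62 E3.8555
G1 X-14.80 Y33.37 E5.3274
G1 X-25.55 Y14.75 E6.4001

At z = 3.6 mm: the cube is present — its section is the full 21.5×29.5 rectangle; the r=4 cylinder at (4.5, 6) contributes a regular 12-gon of circumradius 4; the cone at (-3, 4) contributes a regular 12-gon of circumradius 7.779 (interpolated between r1=8 and r2=4.5 at t=0.063); the cylinder at (2.5, -2): section is a regular 12-gon, circumradius r=5; Taking the union: the regions partially overlap (shared area 120.48 mm²), so overlapping operands fuse into one piece — 1 connected region; (whole slice rotated 60° about Z — lengths, areas and connectivity unchanged). The outline is a single polygon with 19 vertices. Extrusion per mm of travel: 0.4 × 0.3 / (π × 0.875²) = 0.049890. Accumulating E over each segment gives final E = 6.4001.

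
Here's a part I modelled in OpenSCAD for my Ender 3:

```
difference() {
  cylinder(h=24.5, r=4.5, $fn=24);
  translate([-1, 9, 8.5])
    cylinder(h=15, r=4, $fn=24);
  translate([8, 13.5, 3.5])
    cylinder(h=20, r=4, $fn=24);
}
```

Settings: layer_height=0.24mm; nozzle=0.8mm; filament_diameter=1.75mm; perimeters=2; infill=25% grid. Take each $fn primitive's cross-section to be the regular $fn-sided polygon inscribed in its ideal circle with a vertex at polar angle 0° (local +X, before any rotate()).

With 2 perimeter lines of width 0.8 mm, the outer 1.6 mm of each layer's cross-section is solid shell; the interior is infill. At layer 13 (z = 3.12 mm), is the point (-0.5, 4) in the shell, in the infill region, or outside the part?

At z = 3.12 mm: the r=4.5 cylinder gives a regular 24-gon of circumradius 4.5 (constant along its height); the cylinder at (-1, 9) is absent (z outside [8.5, 23.5]); the cylinder at (8, 13.5) is absent (z outside [3.5, 23.5]); Taking the first minus the rest: none of the subtracted shapes is present at this height, so the r=4.5 cylinder is unchanged — 1 connected region. Overall, the cross-section is a single solid region. The nearest boundary edge runs (0.00, 4.50)→(-1.16, 4.35); distance from the point to it = 0.43 mm. The point is inside the cross-section, 0.43 mm from the nearest boundary — within the 1.6 mm shell band (2 × 0.8).

shell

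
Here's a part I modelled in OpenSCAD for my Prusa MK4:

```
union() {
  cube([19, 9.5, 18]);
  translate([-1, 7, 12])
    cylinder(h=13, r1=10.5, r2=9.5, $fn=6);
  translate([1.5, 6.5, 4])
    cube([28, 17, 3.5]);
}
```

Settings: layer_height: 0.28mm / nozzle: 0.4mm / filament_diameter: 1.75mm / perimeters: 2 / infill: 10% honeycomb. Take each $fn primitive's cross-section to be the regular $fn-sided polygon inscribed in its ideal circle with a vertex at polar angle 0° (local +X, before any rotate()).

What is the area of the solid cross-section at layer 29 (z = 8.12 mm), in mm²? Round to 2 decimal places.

180.50 mm²

At z = 8.12 mm: the cube is present — its section is the full 19×9.5 rectangle (area 180.50 mm²); the cone at (-1, 7) is absent (z outside [12, 25]); the cube at (1.5, 6.5) is not intersected at this z (z outside [4, 7.5]); Taking the union: only the 19×9.5 cube is present, so the union is just that shape — area = 180.50 mm². Overall, the cross-section is a single solid region. Net area = 180.50 mm².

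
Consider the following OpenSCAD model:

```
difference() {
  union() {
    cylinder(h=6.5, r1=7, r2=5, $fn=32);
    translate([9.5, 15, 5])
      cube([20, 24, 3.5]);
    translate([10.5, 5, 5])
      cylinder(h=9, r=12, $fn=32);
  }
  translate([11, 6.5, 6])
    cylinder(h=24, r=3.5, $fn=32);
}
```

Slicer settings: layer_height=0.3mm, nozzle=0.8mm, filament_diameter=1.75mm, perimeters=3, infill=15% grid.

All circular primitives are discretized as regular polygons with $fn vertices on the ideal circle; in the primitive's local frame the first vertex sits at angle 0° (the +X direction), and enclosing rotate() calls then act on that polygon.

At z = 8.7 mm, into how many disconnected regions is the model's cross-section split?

1

At z = 8.7 mm: the cone is absent (z outside [0, 6.5]); the cube at (9.5, 15) is not intersected at this z (z outside [5, 8.5]); the r=12 cylinder at (10.5, 5) contributes a regular 32-gon of circumradius 12; Combining (union): only the r=12 cylinder at (10.5, 5) is present, so the union is just that shape — 1 connected region; the cylinder at (11, 6.5): section is a regular 32-gon, circumradius r=3.5; Taking the first minus the rest: starting from that combined region, the r=3.5 cylinder at (11, 6.5) lies wholly inside it (removes its full 38.24 mm² and its 21.96 mm outline becomes a hole wall) — 1 connected region with 1 hole. The result has 1 disconnected region.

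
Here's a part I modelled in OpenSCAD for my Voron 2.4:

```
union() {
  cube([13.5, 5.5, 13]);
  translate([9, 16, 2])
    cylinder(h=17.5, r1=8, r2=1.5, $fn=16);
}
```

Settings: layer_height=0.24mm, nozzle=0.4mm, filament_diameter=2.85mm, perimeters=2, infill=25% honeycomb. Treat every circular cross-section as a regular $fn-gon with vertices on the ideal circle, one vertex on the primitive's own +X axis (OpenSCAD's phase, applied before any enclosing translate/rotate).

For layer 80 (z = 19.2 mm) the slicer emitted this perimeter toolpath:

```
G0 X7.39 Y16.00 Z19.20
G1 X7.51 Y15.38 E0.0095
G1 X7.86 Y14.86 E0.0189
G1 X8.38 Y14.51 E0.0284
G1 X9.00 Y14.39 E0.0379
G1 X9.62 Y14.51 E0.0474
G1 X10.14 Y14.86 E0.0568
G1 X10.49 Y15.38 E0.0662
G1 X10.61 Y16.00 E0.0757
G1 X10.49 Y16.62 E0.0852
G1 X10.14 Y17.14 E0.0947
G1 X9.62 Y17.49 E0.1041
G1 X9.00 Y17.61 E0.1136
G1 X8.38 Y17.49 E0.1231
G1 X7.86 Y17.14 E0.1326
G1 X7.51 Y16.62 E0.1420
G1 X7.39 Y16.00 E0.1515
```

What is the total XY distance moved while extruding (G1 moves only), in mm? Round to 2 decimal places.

Sum the Euclidean lengths of each G1 segment: total = 10.07 mm.

10.07 mm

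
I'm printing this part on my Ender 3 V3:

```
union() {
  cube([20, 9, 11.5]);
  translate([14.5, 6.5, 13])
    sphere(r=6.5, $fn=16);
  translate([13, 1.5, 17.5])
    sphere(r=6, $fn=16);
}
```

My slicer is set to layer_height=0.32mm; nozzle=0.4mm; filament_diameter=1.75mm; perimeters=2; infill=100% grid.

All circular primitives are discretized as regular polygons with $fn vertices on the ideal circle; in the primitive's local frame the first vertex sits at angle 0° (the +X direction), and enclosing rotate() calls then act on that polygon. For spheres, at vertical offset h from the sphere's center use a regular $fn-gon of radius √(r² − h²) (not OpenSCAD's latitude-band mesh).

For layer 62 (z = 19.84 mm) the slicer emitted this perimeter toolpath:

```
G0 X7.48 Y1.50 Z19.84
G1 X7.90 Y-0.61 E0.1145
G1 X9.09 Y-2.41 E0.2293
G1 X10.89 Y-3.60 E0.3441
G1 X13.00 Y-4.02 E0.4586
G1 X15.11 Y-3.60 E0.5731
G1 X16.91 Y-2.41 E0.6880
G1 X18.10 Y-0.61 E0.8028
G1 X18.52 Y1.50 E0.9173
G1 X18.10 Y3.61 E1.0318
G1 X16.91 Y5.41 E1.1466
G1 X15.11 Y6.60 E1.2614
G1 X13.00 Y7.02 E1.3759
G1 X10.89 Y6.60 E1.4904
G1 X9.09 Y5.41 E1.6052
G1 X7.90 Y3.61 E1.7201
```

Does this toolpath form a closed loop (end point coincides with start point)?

no

Start point (G0): (7.48, 1.50). End point (last G1): the path does not return to the start — open.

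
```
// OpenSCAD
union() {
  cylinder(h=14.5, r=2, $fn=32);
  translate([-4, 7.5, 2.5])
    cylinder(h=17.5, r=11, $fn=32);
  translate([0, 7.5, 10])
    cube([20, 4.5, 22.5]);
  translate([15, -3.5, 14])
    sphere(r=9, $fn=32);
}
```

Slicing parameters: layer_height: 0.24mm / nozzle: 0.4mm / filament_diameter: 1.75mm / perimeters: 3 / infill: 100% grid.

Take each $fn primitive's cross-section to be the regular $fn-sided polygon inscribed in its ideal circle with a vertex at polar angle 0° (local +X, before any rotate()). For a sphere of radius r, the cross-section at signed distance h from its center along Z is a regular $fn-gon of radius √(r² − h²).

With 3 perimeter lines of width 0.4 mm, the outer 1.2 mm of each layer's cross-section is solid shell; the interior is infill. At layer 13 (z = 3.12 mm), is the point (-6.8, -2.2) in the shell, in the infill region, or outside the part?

At z = 3.12 mm: the cylinder: section is a regular 32-gon, circumradius r=2; the r=11 cylinder at (-4, 7.5) contributes a regular 32-gon of circumradius 11; the cube at (0, 7.5) does not reach this height (z outside [10, 32.5]); the sphere at (15, -3.5) is absent (|z−center|=10.880 > r=9); Merging all regions: the r=2 cylinder lies entirely inside the r=11 cylinder at (-4, 7.5), so the union is just the r=11 cylinder at (-4, 7.5) — 1 connected region. Overall, the cross-section is a single solid region. The nearest boundary edge runs (-6.15, -3.29)→(-8.21, -2.66); distance from the point to it = 0.85 mm. The point is inside the cross-section, 0.85 mm from the nearest boundary — within the 1.2 mm shell band (3 × 0.4).

shell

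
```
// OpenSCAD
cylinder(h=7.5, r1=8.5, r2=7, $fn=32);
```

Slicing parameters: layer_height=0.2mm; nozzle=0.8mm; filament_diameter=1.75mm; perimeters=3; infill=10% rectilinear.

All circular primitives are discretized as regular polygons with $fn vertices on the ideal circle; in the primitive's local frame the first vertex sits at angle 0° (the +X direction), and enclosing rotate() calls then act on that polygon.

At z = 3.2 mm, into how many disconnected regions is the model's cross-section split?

1

At z = 3.2 mm: the cone contributes a regular 32-gon of circumradius 7.860 (interpolated between r1=8.5 and r2=7 at t=0.427). The result has 1 disconnected region.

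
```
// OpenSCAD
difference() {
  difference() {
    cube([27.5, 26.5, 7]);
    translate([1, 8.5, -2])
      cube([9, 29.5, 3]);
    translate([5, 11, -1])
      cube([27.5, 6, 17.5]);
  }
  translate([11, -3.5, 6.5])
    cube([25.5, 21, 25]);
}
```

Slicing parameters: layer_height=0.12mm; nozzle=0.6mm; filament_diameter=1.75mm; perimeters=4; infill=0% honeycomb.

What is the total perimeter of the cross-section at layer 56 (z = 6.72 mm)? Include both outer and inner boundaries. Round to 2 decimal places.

120.00 mm

At z = 6.72 mm: the cube is present — its section is the full 27.5×26.5 rectangle (perimeter 108.00 mm); the cube at (1, 8.5) is absent (z outside [-2, 1]); the cube at (5, 11) is present — its section is the full 27.5×6 rectangle (perimeter 67.00 mm); After the difference (first − rest): starting from the 27.5×26.5 cube, the 27.5×6 cube at (5, 11) partially overlaps it — only the 135.00 mm² overlap (of its 165.00 mm²) is removed, clipping the outline — boundary = 153.00 mm; the cube at (11, -3.5) is present — its section is the full 25.5×21 rectangle (perimeter 93.00 mm); Taking the first minus the rest: starting from that combined region, the 25.5×21 cube at (11, -3.5) partially overlaps it — only the 189.75 mm² overlap (of its 535.50 mm²) is removed, clipping the outline — boundary = 120.00 mm. Overall, the cross-section is a single solid region. Total boundary length (outer) = 120.00 mm.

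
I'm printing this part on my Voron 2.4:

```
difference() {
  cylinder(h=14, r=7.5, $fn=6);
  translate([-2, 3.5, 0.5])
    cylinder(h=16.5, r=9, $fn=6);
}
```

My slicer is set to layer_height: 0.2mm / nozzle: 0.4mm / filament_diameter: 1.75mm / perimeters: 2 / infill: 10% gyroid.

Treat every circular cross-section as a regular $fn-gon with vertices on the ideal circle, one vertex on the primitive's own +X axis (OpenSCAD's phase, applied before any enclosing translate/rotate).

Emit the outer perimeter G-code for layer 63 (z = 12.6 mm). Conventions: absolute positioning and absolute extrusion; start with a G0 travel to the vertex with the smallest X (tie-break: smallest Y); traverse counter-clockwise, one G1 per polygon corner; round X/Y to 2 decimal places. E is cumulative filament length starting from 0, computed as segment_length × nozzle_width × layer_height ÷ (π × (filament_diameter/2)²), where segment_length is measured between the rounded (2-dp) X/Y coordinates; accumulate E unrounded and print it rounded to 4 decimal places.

At z = 12.6 mm: the r=7.5 cylinder gives a regular 6-gon of circumradius 7.5 (constant along its height); the cylinder at (-2, 3.5): section is a regular 6-gon, circumradius r=9; Subtracting the remaining from the first: starting from the r=7.5 cylinder, the r=9 cylinder at (-2, 3.5) partially overlaps it — only the 113.26 mm² overlap (of its 210.44 mm²) is removed, clipping the outline — 1 connected region. The outline is a single polygon with 6 vertices. Extrusion per mm of travel: 0.4 × 0.2 / (π × 0.875²) = 0.033260. Accumulating E over each segment gives final E = 1.1662.

G0 X-5.02 Y-4.29 Z12.60
G1 X-3.75 Y-6.50 E0.0848
G1 X3.75 Y-6.50 E0.3342
G1 X7.50 Y0.00 E0.5838
G1 X6.24 Y2.18 E0.6676
G1 X2.50 Y-4.29 E0.9161
G1 X-5.02 Y-4.29 E1.1662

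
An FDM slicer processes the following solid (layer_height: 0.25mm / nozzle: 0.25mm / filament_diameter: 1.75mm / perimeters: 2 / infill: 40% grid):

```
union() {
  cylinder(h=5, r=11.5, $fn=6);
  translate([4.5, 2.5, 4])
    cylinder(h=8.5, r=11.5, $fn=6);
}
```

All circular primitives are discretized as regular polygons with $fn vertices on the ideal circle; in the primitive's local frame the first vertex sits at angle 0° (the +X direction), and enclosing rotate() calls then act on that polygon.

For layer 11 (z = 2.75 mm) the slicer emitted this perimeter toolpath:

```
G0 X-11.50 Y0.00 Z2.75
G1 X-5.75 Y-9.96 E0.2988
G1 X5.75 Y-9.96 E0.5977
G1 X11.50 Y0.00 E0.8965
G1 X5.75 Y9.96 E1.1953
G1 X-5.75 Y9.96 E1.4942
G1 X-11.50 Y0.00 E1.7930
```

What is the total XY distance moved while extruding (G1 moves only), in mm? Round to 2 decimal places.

69.00 mm

Sum the Euclidean lengths of each G1 segment: total = 69.00 mm.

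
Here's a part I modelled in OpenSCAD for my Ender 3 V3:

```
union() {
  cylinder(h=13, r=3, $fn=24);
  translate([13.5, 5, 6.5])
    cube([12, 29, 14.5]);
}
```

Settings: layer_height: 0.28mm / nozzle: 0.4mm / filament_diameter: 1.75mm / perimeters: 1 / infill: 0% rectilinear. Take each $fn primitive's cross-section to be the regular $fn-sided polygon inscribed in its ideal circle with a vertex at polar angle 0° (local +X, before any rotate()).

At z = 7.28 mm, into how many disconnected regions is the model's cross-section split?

At z = 7.28 mm: the cylinder: section is a regular 24-gon, circumradius r=3; the cube at (13.5, 5) is present — its section is the full 12×29 rectangle; Taking the union: the 2 present regions are separate (no shared area or edge), so areas and boundary lengths simply add and each stays a separate island — 2 connected regions. The result has 2 disconnected regions.

2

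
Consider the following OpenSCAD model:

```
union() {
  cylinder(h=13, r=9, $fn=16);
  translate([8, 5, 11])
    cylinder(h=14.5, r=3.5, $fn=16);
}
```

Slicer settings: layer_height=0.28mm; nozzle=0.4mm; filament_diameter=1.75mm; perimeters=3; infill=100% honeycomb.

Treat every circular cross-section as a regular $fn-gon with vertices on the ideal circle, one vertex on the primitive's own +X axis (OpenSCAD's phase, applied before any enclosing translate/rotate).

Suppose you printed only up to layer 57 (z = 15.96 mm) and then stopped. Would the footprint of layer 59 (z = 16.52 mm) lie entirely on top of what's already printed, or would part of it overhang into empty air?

entirely on top

Compare the two slices. At z = 15.96: the cylinder does not reach this height (z outside [0, 13]); the r=3.5 cylinder at (8, 5) gives a regular 16-gon of circumradius 3.5 (constant along its height) (area = (16/2)·3.500²·sin(360°/16) = 37.50 mm²); Taking the union: only the r=3.5 cylinder at (8, 5) is present, so the union is just that shape — area = 37.50 mm². At z = 16.52: the cylinder does not reach this height (z outside [0, 13]); the cylinder at (8, 5): section is a regular 16-gon, circumradius r=3.5 (area = (16/2)·3.500²·sin(360°/16) = 37.50 mm²); Merging all regions: only the r=3.5 cylinder at (8, 5) is present, so the union is just that shape — area = 37.50 mm². Checking containment: the cross-section at z = 16.52 is a subset of the cross-section at z = 15.96.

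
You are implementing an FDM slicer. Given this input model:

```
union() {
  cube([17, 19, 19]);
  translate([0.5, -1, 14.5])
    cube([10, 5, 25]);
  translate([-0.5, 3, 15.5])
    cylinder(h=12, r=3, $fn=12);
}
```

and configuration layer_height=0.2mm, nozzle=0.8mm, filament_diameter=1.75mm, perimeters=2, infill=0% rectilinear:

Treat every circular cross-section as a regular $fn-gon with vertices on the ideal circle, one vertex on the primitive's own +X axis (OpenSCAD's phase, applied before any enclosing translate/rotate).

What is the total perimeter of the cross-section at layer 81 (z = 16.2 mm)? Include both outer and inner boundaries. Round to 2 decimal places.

78.62 mm

At z = 16.2 mm: the 17×19 cube contributes its full rectangle (perimeter 72.00 mm); the 10×5 cube at (0.5, -1) contributes its full rectangle (perimeter 30.00 mm); the r=3 cylinder at (-0.5, 3) gives a regular 12-gon of circumradius 3 (constant along its height) (perimeter = 2·12·3.000·sin(180°/12) = 18.63 mm); Taking the union: the regions partially overlap (shared area 50.57 mm²), so the edge portions inside another operand are dropped and the merged outline is re-measured after clipping — boundary = 78.62 mm. Overall, the cross-section is a single solid region. Total boundary length (outer) = 78.62 mm.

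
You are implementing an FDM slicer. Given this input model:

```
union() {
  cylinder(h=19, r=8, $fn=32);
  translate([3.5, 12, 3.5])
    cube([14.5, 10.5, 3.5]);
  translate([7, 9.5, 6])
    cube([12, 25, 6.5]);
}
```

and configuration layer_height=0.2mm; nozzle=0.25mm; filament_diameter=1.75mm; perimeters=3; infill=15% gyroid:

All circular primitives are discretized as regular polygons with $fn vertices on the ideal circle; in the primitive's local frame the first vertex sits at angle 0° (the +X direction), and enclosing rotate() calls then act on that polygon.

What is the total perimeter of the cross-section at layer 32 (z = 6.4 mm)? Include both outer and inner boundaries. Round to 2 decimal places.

At z = 6.4 mm: the r=8 cylinder contributes a regular 32-gon of circumradius 8 (perimeter = 2·32·8.000·sin(180°/32) = 50.18 mm); the cube at (3.5, 12) (footprint 14.5×10.5) is included at this height (perimeter 50.00 mm); the cube at (7, 9.5) is present — its section is the full 12×25 rectangle (perimeter 74.00 mm); Combining (union): the regions partially overlap (shared area 115.50 mm²), so the edge portions inside another operand are dropped and the merged outline is re-measured after clipping — boundary = 131.18 mm. Overall, the cross-section has 2 separate islands. Total boundary length (outer) = 131.18 mm.

131.18 mm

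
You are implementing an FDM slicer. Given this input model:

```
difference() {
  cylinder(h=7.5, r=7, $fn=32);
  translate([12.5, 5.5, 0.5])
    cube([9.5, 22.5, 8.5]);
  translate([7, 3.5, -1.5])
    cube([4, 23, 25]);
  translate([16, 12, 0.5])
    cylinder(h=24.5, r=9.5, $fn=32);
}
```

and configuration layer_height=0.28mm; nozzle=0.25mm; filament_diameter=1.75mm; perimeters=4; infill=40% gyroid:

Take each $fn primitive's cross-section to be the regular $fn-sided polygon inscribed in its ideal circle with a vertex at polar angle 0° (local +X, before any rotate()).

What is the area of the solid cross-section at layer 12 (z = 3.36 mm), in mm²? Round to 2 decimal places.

At z = 3.36 mm: the r=7 cylinder gives a regular 32-gon of circumradius 7 (constant along its height) (area = (32/2)·7.000²·sin(360°/32) = 152.95 mm²); the 9.5×22.5 cube at (12.5, 5.5) contributes its full rectangle (area 213.75 mm²); the 4×23 cube at (7, 3.5) contributes its full rectangle (area 92.00 mm²); the r=9.5 cylinder at (16, 12) contributes a regular 32-gon of circumradius 9.5 (area = (32/2)·9.500²·sin(360°/32) = 281.71 mm²); Subtracting the remaining from the first: starting from the r=7 cylinder (152.95 mm²), the 9.5×22.5 cube at (12.5, 5.5) misses the remaining region (no effect); the 4×23 cube at (7, 3.5) misses the remaining region (no effect); the r=9.5 cylinder at (16, 12) misses the remaining region (no effect) — area = 152.95 mm². Overall, the cross-section is a single solid region. Net area = 152.95 mm².

152.95 mm²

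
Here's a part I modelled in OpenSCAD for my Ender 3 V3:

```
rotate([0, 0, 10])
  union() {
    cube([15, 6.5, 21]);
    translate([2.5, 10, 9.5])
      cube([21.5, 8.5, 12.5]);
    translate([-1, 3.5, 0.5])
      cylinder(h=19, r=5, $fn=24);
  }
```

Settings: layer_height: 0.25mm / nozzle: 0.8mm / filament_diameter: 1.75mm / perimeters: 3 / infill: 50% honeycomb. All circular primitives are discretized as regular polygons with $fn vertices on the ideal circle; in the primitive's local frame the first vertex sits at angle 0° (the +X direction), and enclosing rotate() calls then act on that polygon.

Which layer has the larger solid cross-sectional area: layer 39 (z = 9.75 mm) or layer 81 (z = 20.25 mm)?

layer 39 (z = 9.75 mm)

Layer 39 (z = 9.75): the cube is present — its section is the full 15×6.5 rectangle (area 97.50 mm²); the cube at (2.5, 10) is present — its section is the full 21.5×8.5 rectangle (area 182.75 mm²); the r=5 cylinder at (-1, 3.5) contributes a regular 24-gon of circumradius 5 (area = (24/2)·5.000²·sin(360°/24) = 77.65 mm²); Taking the union: the regions partially overlap — summed areas 357.90 mm² minus the doubly-counted overlap 23.28 mm² gives 334.61 mm² — area = 334.61 mm²; (rotated 10° about Z; rotation is an isometry so areas/perimeters/island counts are preserved). So its area = 334.61 mm². Layer 81 (z = 20.25): the cube (footprint 15×6.5) is included at this height (area 97.50 mm²); the 21.5×8.5 cube at (2.5, 10) contributes its full rectangle (area 182.75 mm²); the cylinder at (-1, 3.5) is not intersected at this z (z outside [0.5, 19.5]); Combining (union): the 2 present regions are separate (no shared area or edge), so areas and boundary lengths simply add and each stays a separate island — area = 280.25 mm²; (rotated 10° about Z; rotation is an isometry so areas/perimeters/island counts are preserved). So its area = 280.25 mm². Layer 39 is larger (334.61 vs 280.25 mm²).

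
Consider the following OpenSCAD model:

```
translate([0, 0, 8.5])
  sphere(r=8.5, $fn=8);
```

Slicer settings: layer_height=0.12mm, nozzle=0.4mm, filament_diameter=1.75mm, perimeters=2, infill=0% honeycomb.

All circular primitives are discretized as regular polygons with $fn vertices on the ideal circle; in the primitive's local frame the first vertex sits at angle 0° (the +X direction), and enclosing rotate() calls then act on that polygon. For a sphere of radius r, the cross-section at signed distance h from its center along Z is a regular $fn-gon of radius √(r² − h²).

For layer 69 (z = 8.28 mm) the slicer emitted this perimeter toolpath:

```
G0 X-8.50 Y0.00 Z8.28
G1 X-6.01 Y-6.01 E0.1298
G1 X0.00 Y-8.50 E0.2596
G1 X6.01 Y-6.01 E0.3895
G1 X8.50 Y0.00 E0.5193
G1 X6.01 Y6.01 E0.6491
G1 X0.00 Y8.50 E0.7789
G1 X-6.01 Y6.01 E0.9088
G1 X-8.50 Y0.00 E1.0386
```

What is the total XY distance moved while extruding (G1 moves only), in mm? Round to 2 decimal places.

52.04 mm

Sum the Euclidean lengths of each G1 segment: total = 52.04 mm.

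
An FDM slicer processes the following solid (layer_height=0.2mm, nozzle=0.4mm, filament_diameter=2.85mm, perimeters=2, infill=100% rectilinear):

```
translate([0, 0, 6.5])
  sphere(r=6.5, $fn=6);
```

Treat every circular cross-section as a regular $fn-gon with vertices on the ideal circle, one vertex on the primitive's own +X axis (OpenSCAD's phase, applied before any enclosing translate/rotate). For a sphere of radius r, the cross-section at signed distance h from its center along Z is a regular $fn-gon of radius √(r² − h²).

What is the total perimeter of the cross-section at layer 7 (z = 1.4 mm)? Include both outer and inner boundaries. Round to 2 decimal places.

At z = 1.4 mm: the sphere: section is a regular 6-gon, circumradius = √(r²−h²) = √(6.5²−5.1²) = 4.030 (perimeter = 2·6·4.030·sin(180°/6) = 24.18 mm). Overall, the cross-section is a single solid region. Total boundary length (outer) = 24.18 mm.

24.18 mm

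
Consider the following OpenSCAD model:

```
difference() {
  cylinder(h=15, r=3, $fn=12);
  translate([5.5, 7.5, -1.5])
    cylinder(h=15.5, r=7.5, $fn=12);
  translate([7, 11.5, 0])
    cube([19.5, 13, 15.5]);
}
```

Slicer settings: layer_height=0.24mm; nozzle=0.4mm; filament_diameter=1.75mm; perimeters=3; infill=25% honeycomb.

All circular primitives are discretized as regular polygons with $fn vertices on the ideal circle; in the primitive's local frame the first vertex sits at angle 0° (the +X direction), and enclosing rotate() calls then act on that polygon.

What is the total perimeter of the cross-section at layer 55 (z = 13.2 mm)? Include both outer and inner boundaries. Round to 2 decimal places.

18.37 mm

At z = 13.2 mm: the r=3 cylinder gives a regular 12-gon of circumradius 3 (constant along its height) (perimeter = 2·12·3.000·sin(180°/12) = 18.63 mm); the cylinder at (5.5, 7.5): section is a regular 12-gon, circumradius r=7.5 (perimeter = 2·12·7.500·sin(180°/12) = 46.59 mm); the cube at (7, 11.5) (footprint 19.5×13) is included at this height (perimeter 65.00 mm); After the difference (first − rest): starting from the r=3 cylinder, the r=7.5 cylinder at (5.5, 7.5) partially overlaps it — only the 2.50 mm² overlap (of its 168.75 mm²) is removed, clipping the outline; the 19.5×13 cube at (7, 11.5) misses the remaining region (no effect) — boundary = 18.37 mm. Overall, the cross-section is a single solid region. Total boundary length (outer) = 18.37 mm.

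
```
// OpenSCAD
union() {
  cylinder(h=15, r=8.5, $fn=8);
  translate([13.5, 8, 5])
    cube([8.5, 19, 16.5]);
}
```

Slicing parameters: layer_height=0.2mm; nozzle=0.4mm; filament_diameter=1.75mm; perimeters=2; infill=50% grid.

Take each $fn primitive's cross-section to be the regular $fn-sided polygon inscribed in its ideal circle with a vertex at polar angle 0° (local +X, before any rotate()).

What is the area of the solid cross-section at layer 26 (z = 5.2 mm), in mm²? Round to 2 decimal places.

At z = 5.2 mm: the cylinder: section is a regular 8-gon, circumradius r=8.5 (area = (8/2)·8.500²·sin(360°/8) = 204.35 mm²); the 8.5×19 cube at (13.5, 8) contributes its full rectangle (area 161.50 mm²); Taking the union: the 2 present regions are separate (no shared area or edge), so areas and boundary lengths simply add and each stays a separate island — area = 365.85 mm². Overall, the cross-section has 2 separate islands. Net area = 365.85 mm².

365.85 mm²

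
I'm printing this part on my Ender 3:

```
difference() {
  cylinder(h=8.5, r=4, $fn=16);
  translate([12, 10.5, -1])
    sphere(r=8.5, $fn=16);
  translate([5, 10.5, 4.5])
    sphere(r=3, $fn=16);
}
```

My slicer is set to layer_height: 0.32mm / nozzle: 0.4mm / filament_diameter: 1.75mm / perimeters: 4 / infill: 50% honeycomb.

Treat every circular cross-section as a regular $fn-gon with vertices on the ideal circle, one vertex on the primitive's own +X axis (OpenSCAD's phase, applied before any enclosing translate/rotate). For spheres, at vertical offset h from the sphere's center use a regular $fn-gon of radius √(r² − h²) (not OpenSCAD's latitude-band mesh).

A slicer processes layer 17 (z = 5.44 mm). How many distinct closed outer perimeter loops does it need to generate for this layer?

At z = 5.44 mm: the r=4 cylinder contributes a regular 16-gon of circumradius 4; the sphere at (12, 10.5): section is a regular 16-gon, circumradius = √(r²−h²) = √(8.5²−6.44²) = 5.548; the r=3 sphere at (5, 10.5) contributes a regular 16-gon of circumradius √(3²−0.94²) = 2.849; Taking the first minus the rest: starting from the r=4 cylinder, the r=8.5 sphere at (12, 10.5) misses the remaining region (no effect); the r=3 sphere at (5, 10.5) misses the remaining region (no effect) — 1 connected region. The result has 1 disconnected region.

1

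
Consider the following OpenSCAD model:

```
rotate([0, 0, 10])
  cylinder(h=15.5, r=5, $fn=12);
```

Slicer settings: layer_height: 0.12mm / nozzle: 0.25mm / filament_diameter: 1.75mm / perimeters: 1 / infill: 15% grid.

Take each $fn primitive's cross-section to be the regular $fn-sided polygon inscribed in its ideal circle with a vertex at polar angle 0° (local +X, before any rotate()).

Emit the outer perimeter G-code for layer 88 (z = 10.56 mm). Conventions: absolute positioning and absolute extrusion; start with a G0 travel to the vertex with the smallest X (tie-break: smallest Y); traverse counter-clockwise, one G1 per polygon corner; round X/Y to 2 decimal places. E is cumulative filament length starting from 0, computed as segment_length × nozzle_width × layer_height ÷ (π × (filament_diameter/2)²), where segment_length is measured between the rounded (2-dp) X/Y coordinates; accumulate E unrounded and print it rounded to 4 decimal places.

G0 X-4.92 Y-0.87 Z10.56
G1 X-3.83 Y-3.21 E0.0322
G1 X-1.71 Y-4.70 E0.0645
G1 X0.87 Y-4.92 E0.0968
G1 X3.21 Y-3.83 E0.1290
G1 X4.70 Y-1.71 E0.1613
G1 X4.92 Y0.87 E0.1936
G1 X3.83 Y3.21 E0.2258
G1 X1.71 Y4.70 E0.2581
G1 X-0.87 Y4.92 E0.2904
G1 X-3.21 Y3.83 E0.3226
G1 X-4.70 Y1.71 E0.3550
G1 X-4.92 Y-0.87 E0.3872

At z = 10.56 mm: the r=5 cylinder gives a regular 12-gon of circumradius 5 (constant along its height); (whole slice rotated 10° about Z — lengths, areas and connectivity unchanged). The outline is a single polygon with 12 vertices. Extrusion per mm of travel: 0.25 × 0.12 / (π × 0.875²) = 0.012473. Accumulating E over each segment gives final E = 0.3872.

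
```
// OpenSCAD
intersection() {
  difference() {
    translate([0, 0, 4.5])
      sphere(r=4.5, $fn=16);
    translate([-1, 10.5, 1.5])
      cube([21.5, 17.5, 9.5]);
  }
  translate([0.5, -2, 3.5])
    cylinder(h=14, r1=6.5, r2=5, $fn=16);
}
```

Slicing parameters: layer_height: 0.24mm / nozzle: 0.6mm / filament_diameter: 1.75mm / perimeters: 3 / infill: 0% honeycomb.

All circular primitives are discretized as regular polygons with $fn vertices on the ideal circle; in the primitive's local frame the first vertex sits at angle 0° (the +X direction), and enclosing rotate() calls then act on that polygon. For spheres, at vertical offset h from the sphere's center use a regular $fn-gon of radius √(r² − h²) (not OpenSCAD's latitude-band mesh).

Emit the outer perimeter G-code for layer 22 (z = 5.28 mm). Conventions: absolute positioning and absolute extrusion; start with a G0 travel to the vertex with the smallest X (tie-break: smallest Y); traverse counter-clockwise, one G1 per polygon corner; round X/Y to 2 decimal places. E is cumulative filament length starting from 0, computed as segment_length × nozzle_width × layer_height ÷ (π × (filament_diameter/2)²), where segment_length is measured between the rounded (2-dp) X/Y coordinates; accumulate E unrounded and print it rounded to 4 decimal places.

G0 X-4.43 Y0.00 Z5.28
G1 X-4.09 Y-1.70 E0.1038
G1 X-3.13 Y-3.13 E0.2069
G1 X-1.70 Y-4.09 E0.3100
G1 X0.00 Y-4.43 E0.4138
G1 X1.70 Y-4.09 E0.5176
G1 X3.13 Y-3.13 E0.6207
G1 X4.09 Y-1.70 E0.7238
G1 X4.43 Y0.00 E0.8276
G1 X4.09 Y1.70 E0.9314
G1 X3.13 Y3.13 E1.0345
G1 X1.75 Y4.06 E1.1342
G1 X0.50 Y4.31 E1.2105
G1 X-1.91 Y3.83 E1.3576
G1 X-3.28 Y2.92 E1.4561
G1 X-4.09 Y1.70 E1.5437
G1 X-4.43 Y0.00 E1.6475

At z = 5.28 mm: the sphere: section is a regular 16-gon, circumradius = √(r²−h²) = √(4.5²−0.78²) = 4.432; the 21.5×17.5 cube at (-1, 10.5) contributes its full rectangle; After the difference (first − rest): starting from the r=4.5 sphere, the 21.5×17.5 cube at (-1, 10.5) misses the remaining region (no effect) — 1 connected region; the cone at (0.5, -2) (r1=6.5→r2=5) has section circumradius 6.309 here — a regular 16-gon; Keeping only the common overlap: the cone at (0.5, -2) partially overlaps the result so far; clipping to the common part keeps 59.47 mm² — 1 connected region. The outline is a single polygon with 16 vertices. Extrusion per mm of travel: 0.6 × 0.24 / (π × 0.875²) = 0.059868. Accumulating E over each segment gives final E = 1.6475.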